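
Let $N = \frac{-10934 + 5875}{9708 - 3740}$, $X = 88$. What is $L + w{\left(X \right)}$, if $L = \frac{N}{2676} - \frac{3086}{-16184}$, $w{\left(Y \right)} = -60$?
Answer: $- \frac{1932332932741}{32308054464} \approx -59.81$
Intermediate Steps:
$N = - \frac{5059}{5968} \approx -0.84769$
$L = \frac{6150335099}{32308054464}$ ($L = - \frac{5059}{5968 \cdot 2676} - \frac{3086}{-16184} = \left(- \frac{5059}{5968}\right) \frac{1}{2676} - - \frac{1543}{8092} = - \frac{5059}{15970368} + \frac{1543}{8092} = \frac{6150335099}{32308054464} \approx 0.19037$)
$L + w{\left(X \right)} = \frac{6150335099}{32308054464} - 60 = - \frac{1932332932741}{32308054464}$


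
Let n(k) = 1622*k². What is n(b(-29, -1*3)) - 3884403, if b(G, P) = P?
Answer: -3869805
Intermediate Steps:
n(b(-29, -1*3)) - 3884403 = 1622*(-1*3)² - 3884403 = 1622*(-3)² - 3884403 = 1622*9 - 3884403 = 14598 - 3884403 = -3869805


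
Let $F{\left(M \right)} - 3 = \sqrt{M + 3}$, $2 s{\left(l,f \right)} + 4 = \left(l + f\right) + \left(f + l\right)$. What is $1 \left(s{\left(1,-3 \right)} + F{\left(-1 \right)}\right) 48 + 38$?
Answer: $-10 + 48 \sqrt{2} \approx 57.882$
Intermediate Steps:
$s{\left(l,f \right)} = -2 + f + l$ ($s{\left(l,f \right)} = -2 + \frac{\left(l + f\right) + \left(f + l\right)}{2} = -2 + \frac{\left(f + l\right) + \left(f + l\right)}{2} = -2 + \frac{2 f + 2 l}{2} = -2 + \left(f + l\right) = -2 + f + l$)
$F{\left(M \right)} = 3 + \sqrt{3 + M}$ ($F{\left(M \right)} = 3 + \sqrt{M + 3} = 3 + \sqrt{3 + M}$)
$1 \left(s{\left(1,-3 \right)} + F{\left(-1 \right)}\right) 48 + 38 = 1 \left(\left(-2 - 3 + 1\right) + \left(3 + \sqrt{3 - 1}\right)\right) 48 + 38 = 1 \left(-4 + \left(3 + \sqrt{2}\right)\right) 48 + 38 = 1 \left(-1 + \sqrt{2}\right) 48 + 38 = \left(-1 + \sqrt{2}\right) 48 + 38 = \left(-48 + 48 \sqrt{2}\right) + 38 = -10 + 48 \sqrt{2}$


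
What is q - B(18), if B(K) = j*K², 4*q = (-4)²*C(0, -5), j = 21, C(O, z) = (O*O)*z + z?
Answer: -6824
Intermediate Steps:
C(O, z) = z + z*O² (C(O, z) = O²*z + z = z*O² + z = z + z*O²)
q = -20 (q = ((-4)²*(-5*(1 + 0²)))/4 = (16*(-5*(1 + 0)))/4 = (16*(-5*1))/4 = (16*(-5))/4 = (¼)*(-80) = -20)
B(K) = 21*K²
q - B(18) = -20 - 21*18² = -20 - 21*324 = -20 - 1*6804 = -20 - 6804 = -6824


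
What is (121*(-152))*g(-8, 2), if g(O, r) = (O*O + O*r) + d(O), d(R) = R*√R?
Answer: -882816 + 294272*I*√2 ≈ -8.8282e+5 + 4.1616e+5*I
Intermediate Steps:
d(R) = R^(3/2)
g(O, r) = O² + O^(3/2) + O*r (g(O, r) = (O*O + O*r) + O^(3/2) = (O² + O*r) + O^(3/2) = O² + O^(3/2) + O*r)
(121*(-152))*g(-8, 2) = (121*(-152))*((-8)² + (-8)^(3/2) - 8*2) = -18392*(64 - 16*I*√2 - 16) = -18392*(48 - 16*I*√2) = -882816 + 294272*I*√2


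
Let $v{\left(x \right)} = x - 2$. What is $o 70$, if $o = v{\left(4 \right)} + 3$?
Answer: $350$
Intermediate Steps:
$v{\left(x \right)} = -2 + x$ ($v{\left(x \right)} = x - 2 = -2 + x$)
$o = 5$ ($o = \left(-2 + 4\right) + 3 = 2 + 3 = 5$)
$o 70 = 5 \cdot 70 = 350$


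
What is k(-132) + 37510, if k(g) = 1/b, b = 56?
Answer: 2100561/56 ≈ 37510.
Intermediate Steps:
k(g) = 1/56
k(-132) + 37510 = 1/56 + 37510 = 2100561/56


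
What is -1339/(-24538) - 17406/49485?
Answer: -120282671/404754310 ≈ -0.29717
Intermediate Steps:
-1339/(-24538) - 17406/49485 = -1339*(-1/24538) - 17406*1/49485 = 1339/24538 - 5802/16495 = -120282671/404754310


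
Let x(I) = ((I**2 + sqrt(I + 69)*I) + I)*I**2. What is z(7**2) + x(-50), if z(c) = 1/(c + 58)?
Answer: 655375001/107 - 125000*sqrt(19) ≈ 5.5801e+6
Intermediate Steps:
z(c) = 1/(58 + c)
x(I) = I**2*(I + I**2 + I*sqrt(69 + I)) (x(I) = ((I**2 + sqrt(69 + I)*I) + I)*I**2 = ((I**2 + I*sqrt(69 + I)) + I)*I**2 = (I + I**2 + I*sqrt(69 + I))*I**2 = I**2*(I + I**2 + I*sqrt(69 + I)))
z(7**2) + x(-50) = 1/(58 + 7**2) + (-50)**3*(1 - 50 + sqrt(69 - 50)) = 1/(58 + 49) - 125000*(1 - 50 + sqrt(19)) = 1/107 - 125000*(-49 + sqrt(19)) = 1/107 + (6125000 - 125000*sqrt(19)) = 655375001/107 - 125000*sqrt(19)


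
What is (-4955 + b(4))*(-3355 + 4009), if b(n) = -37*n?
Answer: -3337362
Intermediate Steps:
(-4955 + b(4))*(-3355 + 4009) = (-4955 - 37*4)*(-3355 + 4009) = (-4955 - 148)*654 = -5103*654 = -3337362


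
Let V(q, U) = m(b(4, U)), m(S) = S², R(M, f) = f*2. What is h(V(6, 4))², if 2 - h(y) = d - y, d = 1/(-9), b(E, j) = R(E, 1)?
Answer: 3025/81 ≈ 37.346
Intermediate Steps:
R(M, f) = 2*f
b(E, j) = 2 (b(E, j) = 2*1 = 2)
V(q, U) = 4 (V(q, U) = 2² = 4)
d = -⅑ ≈ -0.11111
h(y) = 19/9 + y (h(y) = 2 - (-⅑ - y) = 2 + (⅑ + y) = 19/9 + y)
h(V(6, 4))² = (19/9 + 4)² = (55/9)² = 3025/81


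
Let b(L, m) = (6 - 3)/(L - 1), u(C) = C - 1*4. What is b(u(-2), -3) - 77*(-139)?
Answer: 74918/7 ≈ 10703.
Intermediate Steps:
u(C) = -4 + C (u(C) = C - 4 = -4 + C)
b(L, m) = 3/(-1 + L)
b(u(-2), -3) - 77*(-139) = 3/(-1 + (-4 - 2)) - 77*(-139) = 3/(-1 - 6) + 10703 = 3/(-7) + 10703 = 3*(-⅐) + 10703 = -3/7 + 10703 = 74918/7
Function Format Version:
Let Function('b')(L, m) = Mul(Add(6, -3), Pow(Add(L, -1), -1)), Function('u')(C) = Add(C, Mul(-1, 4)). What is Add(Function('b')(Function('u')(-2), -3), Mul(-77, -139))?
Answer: Rational(74918, 7) ≈ 10703.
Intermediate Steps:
Function('u')(C) = Add(-4, C) (Function('u')(C) = Add(C, -4) = Add(-4, C))
Function('b')(L, m) = Mul(3, Pow(Add(-1, L), -1))
Add(Function('b')(Function('u')(-2), -3), Mul(-77, -139)) = Add(Mul(3, Pow(Add(-1, Add(-4, -2)), -1)), Mul(-77, -139)) = Add(Mul(3, Pow(Add(-1, -6), -1)), 10703) = Add(Mul(3, Pow(-7, -1)), 10703) = Add(Mul(3, Rational(-1, 7)), 10703) = Add(Rational(-3, 7), 10703) = Rational(74918, 7)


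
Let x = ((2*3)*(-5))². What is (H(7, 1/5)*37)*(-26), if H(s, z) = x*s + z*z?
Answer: -151515962/25 ≈ -6.0606e+6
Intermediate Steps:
x = 900 (x = (6*(-5))² = (-30)² = 900)
H(s, z) = z² + 900*s (H(s, z) = 900*s + z*z = 900*s + z² = z² + 900*s)
(H(7, 1/5)*37)*(-26) = (((1/5)² + 900*7)*37)*(-26) = (((⅕)² + 6300)*37)*(-26) = ((1/25 + 6300)*37)*(-26) = ((157501/25)*37)*(-26) = (5827537/25)*(-26) = -151515962/25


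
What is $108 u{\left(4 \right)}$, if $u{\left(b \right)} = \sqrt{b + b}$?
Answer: $216 \sqrt{2} \approx 305.47$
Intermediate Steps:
$u{\left(b \right)} = \sqrt{2} \sqrt{b}$ ($u{\left(b \right)} = \sqrt{2 b} = \sqrt{2} \sqrt{b}$)
$108 u{\left(4 \right)} = 108 \sqrt{2} \sqrt{4} = 108 \sqrt{2} \cdot 2 = 108 \cdot 2 \sqrt{2} = 216 \sqrt{2}$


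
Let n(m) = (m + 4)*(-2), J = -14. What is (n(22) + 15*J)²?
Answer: 68644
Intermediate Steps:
n(m) = -8 - 2*m (n(m) = (4 + m)*(-2) = -8 - 2*m)
(n(22) + 15*J)² = ((-8 - 2*22) + 15*(-14))² = ((-8 - 44) - 210)² = (-52 - 210)² = (-262)² = 68644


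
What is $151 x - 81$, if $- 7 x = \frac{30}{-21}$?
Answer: $- \frac{2459}{49} \approx -50.184$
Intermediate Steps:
$x = \frac{10}{49}$ ($x = - \frac{30 \frac{1}{-21}}{7} = - \frac{30 \left(- \frac{1}{21}\right)}{7} = \left(- \frac{1}{7}\right) \left(- \frac{10}{7}\right) = \frac{10}{49} \approx 0.20408$)
$151 x - 81 = 151 \cdot \frac{10}{49} - 81 = \frac{1510}{49} - 81 = - \frac{2459}{49}$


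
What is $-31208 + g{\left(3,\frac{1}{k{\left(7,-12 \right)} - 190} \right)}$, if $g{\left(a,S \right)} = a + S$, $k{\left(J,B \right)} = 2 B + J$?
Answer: $- \frac{6459436}{207} \approx -31205.0$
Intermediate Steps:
$k{\left(J,B \right)} = J + 2 B$
$g{\left(a,S \right)} = S + a$
$-31208 + g{\left(3,\frac{1}{k{\left(7,-12 \right)} - 190} \right)} = -31208 + \left(\frac{1}{\left(7 + 2 \left(-12\right)\right) - 190} + 3\right) = -31208 + \left(\frac{1}{\left(7 - 24\right) - 190} + 3\right) = -31208 + \left(\frac{1}{-17 - 190} + 3\right) = -31208 + \left(\frac{1}{-207} + 3\right) = -31208 + \left(- \frac{1}{207} + 3\right) = -31208 + \frac{620}{207} = - \frac{6459436}{207}$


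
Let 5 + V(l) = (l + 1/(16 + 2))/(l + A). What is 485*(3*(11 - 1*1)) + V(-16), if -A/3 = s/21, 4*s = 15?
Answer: 60613033/4167 ≈ 14546.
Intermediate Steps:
s = 15/4 (s = (¼)*15 = 15/4 ≈ 3.7500)
A = -15/28 (A = -45/(4*21) = -3*5/28 = -15/28 ≈ -0.53571)
V(l) = -5 + (1/18 + l)/(-15/28 + l) (V(l) = -5 + (l + 1/(16 + 2))/(l - 15/28) = -5 + (l + 1/18)/(-15/28 + l) = -5 + (1/18 + l)/(-15/28 + l))
485*(3*(11 - 1*1)) + V(-16) = 485*(3*(11 - 1*1)) + (689 - 1008*(-16))/(9*(-15 + 28*(-16))) = 485*(3*(11 - 1)) + (689 + 16128)/(9*(-15 - 448)) = 485*(3*10) + (⅑)*16817/(-463) = 485*30 + (⅑)*(-1/463)*16817 = 14550 - 16817/4167 = 60613033/4167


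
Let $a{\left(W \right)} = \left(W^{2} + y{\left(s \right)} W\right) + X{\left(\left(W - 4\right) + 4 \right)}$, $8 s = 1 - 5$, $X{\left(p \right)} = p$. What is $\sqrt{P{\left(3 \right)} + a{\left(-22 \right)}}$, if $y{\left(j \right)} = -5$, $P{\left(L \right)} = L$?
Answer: $5 \sqrt{23} \approx 23.979$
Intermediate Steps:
$s = - \frac{1}{2}$ ($s = \frac{1 - 5}{8} = \frac{1}{8} \left(-4\right) = - \frac{1}{2} \approx -0.5$)
$a{\left(W \right)} = W^{2} - 4 W$ ($a{\left(W \right)} = \left(W^{2} - 5 W\right) + \left(\left(W - 4\right) + 4\right) = \left(W^{2} - 5 W\right) + \left(\left(-4 + W\right) + 4\right) = \left(W^{2} - 5 W\right) + W = W^{2} - 4 W$)
$\sqrt{P{\left(3 \right)} + a{\left(-22 \right)}} = \sqrt{3 - 22 \left(-4 - 22\right)} = \sqrt{3 - -572} = \sqrt{3 + 572} = \sqrt{575} = 5 \sqrt{23}$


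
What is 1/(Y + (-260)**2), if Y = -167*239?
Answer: 1/27687 ≈ 3.6118e-5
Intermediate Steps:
Y = -39913
1/(Y + (-260)**2) = 1/(-39913 + (-260)**2) = 1/(-39913 + 67600) = 1/27687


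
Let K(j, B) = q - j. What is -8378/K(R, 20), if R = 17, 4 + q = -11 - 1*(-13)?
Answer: 8378/19 ≈ 440.95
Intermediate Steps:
q = -2 (q = -4 + (-11 - 1*(-13)) = -4 + (-11 + 13) = -4 + 2 = -2)
K(j, B) = -2 - j
-8378/K(R, 20) = -8378/(-2 - 1*17) = -8378/(-2 - 17) = -8378/(-19) = -8378*(-1/19) = 8378/19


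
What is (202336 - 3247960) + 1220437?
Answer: -1825187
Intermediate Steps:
(202336 - 3247960) + 1220437 = -3045624 + 1220437 = -1825187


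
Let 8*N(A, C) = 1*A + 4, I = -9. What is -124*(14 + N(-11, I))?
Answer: -3255/2 ≈ -1627.5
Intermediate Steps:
N(A, C) = 1/2 + A/8 (N(A, C) = (1*A + 4)/8 = (A + 4)/8 = (4 + A)/8 = 1/2 + A/8)
-124*(14 + N(-11, I)) = -124*(14 + (1/2 + (1/8)*(-11))) = -124*(14 + (1/2 - 11/8)) = -124*(14 - 7/8) = -124*105/8 = -3255/2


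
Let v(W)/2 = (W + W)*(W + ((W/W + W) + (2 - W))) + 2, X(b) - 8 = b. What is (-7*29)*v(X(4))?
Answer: -146972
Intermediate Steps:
X(b) = 8 + b
v(W) = 4 + 4*W*(3 + W) (v(W) = 2*((W + W)*(W + ((W/W + W) + (2 - W))) + 2) = 2*((2*W)*(W + ((1 + W) + (2 - W))) + 2) = 2*((2*W)*(W + 3) + 2) = 2*((2*W)*(3 + W) + 2) = 2*(2*W*(3 + W) + 2) = 2*(2 + 2*W*(3 + W)) = 4 + 4*W*(3 + W))
(-7*29)*v(X(4)) = (-7*29)*(4 + 4*(8 + 4)² + 12*(8 + 4)) = -203*(4 + 4*12² + 12*12) = -203*(4 + 4*144 + 144) = -203*(4 + 576 + 144) = -203*724 = -146972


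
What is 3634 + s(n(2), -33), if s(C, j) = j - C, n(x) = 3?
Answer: 3598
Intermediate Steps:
3634 + s(n(2), -33) = 3634 + (-33 - 1*3) = 3634 + (-33 - 3) = 3634 - 36 = 3598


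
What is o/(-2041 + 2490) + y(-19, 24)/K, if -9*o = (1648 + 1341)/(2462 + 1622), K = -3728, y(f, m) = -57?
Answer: 232388329/15381209808 ≈ 0.015109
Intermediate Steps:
o = -2989/36756 (o = -(1648 + 1341)/(9*(2462 + 1622)) = -2989/(9*4084) = -1/9*2989/4084 = -2989/36756 ≈ -0.081320)
o/(-2041 + 2490) + y(-19, 24)/K = -2989/(36756*(-2041 + 2490)) - 57/(-3728) = -2989/36756/449 - 57*(-1/3728) = -2989/36756*1/449 + 57/3728 = -2989/16503444 + 57/3728 = 232388329/15381209808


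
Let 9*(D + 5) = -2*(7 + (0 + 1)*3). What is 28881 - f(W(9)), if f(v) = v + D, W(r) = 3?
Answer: 259967/9 ≈ 28885.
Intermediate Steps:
D = -65/9 (D = -5 + (-2*(7 + (0 + 1)*3))/9 = -5 + (-2*(7 + 1*3))/9 = -5 + (-2*(7 + 3))/9 = -5 + (-2*10)/9 = -5 + (⅑)*(-20) = -5 - 20/9 = -65/9 ≈ -7.2222)
f(v) = -65/9 + v (f(v) = v - 65/9 = -65/9 + v)
28881 - f(W(9)) = 28881 - (-65/9 + 3) = 28881 - 1*(-38/9) = 28881 + 38/9 = 259967/9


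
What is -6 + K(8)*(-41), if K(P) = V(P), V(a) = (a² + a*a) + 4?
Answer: -5418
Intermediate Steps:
V(a) = 4 + 2*a² (V(a) = (a² + a²) + 4 = 2*a² + 4 = 4 + 2*a²)
K(P) = 4 + 2*P²
-6 + K(8)*(-41) = -6 + (4 + 2*8²)*(-41) = -6 + (4 + 2*64)*(-41) = -6 + (4 + 128)*(-41) = -6 + 132*(-41) = -6 - 5412 = -5418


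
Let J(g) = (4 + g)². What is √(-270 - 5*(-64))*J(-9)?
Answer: 125*√2 ≈ 176.78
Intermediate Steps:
√(-270 - 5*(-64))*J(-9) = √(-270 - 5*(-64))*(4 - 9)² = √(-270 + 320)*(-5)² = √50*25 = (5*√2)*25 = 125*√2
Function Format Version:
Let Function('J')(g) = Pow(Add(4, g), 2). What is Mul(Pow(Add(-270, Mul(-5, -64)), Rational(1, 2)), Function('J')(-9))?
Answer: Mul(125, Pow(2, Rational(1, 2))) ≈ 176.78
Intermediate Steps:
Mul(Pow(Add(-270, Mul(-5, -64)), Rational(1, 2)), Function('J')(-9)) = Mul(Pow(Add(-270, Mul(-5, -64)), Rational(1, 2)), Pow(Add(4, -9), 2)) = Mul(Pow(Add(-270, 320), Rational(1, 2)), Pow(-5, 2)) = Mul(Pow(50, Rational(1, 2)), 25) = Mul(Mul(5, Pow(2, Rational(1, 2))), 25) = Mul(125, Pow(2, Rational(1, 2)))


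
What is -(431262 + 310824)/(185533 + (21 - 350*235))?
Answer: -371043/51652 ≈ -7.1835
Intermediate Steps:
-(431262 + 310824)/(185533 + (21 - 350*235)) = -742086/(185533 + (21 - 82250)) = -742086/(185533 - 82229) = -742086/103304 = -1*371043/51652 = -371043/51652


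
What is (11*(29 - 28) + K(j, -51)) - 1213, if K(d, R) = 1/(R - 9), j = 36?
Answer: -72121/60 ≈ -1202.0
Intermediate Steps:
K(d, R) = 1/(-9 + R)
(11*(29 - 28) + K(j, -51)) - 1213 = (11*(29 - 28) + 1/(-9 - 51)) - 1213 = (11*1 + 1/(-60)) - 1213 = (11 - 1/60) - 1213 = 659/60 - 1213 = -72121/60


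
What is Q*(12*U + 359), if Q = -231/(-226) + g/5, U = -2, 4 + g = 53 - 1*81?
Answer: -407159/226 ≈ -1801.6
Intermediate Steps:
g = -32 (g = -4 + (53 - 1*81) = -4 + (53 - 81) = -4 - 28 = -32)
Q = -6077/1130 (Q = -231/(-226) - 32/5 = -231*(-1/226) - 32*⅕ = 231/226 - 32/5 = -6077/1130 ≈ -5.3779)
Q*(12*U + 359) = -6077*(12*(-2) + 359)/1130 = -6077*(-24 + 359)/1130 = -6077/1130*335 = -407159/226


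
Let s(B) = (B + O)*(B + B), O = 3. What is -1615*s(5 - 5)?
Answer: 0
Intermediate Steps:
s(B) = 2*B*(3 + B) (s(B) = (B + 3)*(B + B) = (3 + B)*(2*B) = 2*B*(3 + B))
-1615*s(5 - 5) = -3230*(5 - 5)*(3 + (5 - 5)) = -3230*0*(3 + 0) = -3230*0*3 = -1615*0 = 0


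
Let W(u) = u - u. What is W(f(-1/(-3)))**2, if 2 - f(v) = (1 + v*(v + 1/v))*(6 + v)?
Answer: 0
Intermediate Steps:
f(v) = 2 - (1 + v*(v + 1/v))*(6 + v)
W(u) = 0
W(f(-1/(-3)))**2 = 0**2 = 0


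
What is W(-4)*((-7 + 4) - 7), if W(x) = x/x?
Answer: -10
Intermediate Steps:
W(x) = 1
W(-4)*((-7 + 4) - 7) = 1*((-7 + 4) - 7) = 1*(-3 - 7) = 1*(-10) = -10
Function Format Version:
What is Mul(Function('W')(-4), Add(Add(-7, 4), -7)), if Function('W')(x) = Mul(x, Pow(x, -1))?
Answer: -10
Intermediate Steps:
Function('W')(x) = 1
Mul(Function('W')(-4), Add(Add(-7, 4), -7)) = Mul(1, Add(Add(-7, 4), -7)) = Mul(1, Add(-3, -7)) = Mul(1, -10) = -10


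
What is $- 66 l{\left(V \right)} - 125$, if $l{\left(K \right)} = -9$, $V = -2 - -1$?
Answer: $469$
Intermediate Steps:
$V = -1$ ($V = -2 + 1 = -1$)
$- 66 l{\left(V \right)} - 125 = \left(-66\right) \left(-9\right) - 125 = 594 - 125 = 469$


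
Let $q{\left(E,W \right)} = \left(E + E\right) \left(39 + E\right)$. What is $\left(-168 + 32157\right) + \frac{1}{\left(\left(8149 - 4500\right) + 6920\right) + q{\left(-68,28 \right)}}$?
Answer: $\frac{464256358}{14513} \approx 31989.0$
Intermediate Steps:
$q{\left(E,W \right)} = 2 E \left(39 + E\right)$
$\left(-168 + 32157\right) + \frac{1}{\left(\left(8149 - 4500\right) + 6920\right) + q{\left(-68,28 \right)}} = \left(-168 + 32157\right) + \frac{1}{\left(\left(8149 - 4500\right) + 6920\right) + 2 \left(-68\right) \left(39 - 68\right)} = 31989 + \frac{1}{\left(3649 + 6920\right) + 2 \left(-68\right) \left(-29\right)} = 31989 + \frac{1}{10569 + 3944} = 31989 + \frac{1}{14513} = \frac{464256358}{14513}$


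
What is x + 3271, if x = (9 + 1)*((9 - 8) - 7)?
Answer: 3211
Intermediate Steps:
x = -60 (x = 10*(1 - 7) = 10*(-6) = -60)
x + 3271 = -60 + 3271 = 3211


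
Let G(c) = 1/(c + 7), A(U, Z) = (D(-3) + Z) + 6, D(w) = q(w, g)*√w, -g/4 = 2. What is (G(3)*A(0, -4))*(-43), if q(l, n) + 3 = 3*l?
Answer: -43/5 + 258*I*√3/5 ≈ -8.6 + 89.374*I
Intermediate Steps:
g = -8 (g = -4*2 = -8)
q(l, n) = -3 + 3*l
D(w) = √w*(-3 + 3*w) (D(w) = (-3 + 3*w)*√w = √w*(-3 + 3*w))
A(U, Z) = 6 + Z - 12*I*√3 (A(U, Z) = (3*√(-3)*(-1 - 3) + Z) + 6 = (3*(I*√3)*(-4) + Z) + 6 = (-12*I*√3 + Z) + 6 = (Z - 12*I*√3) + 6 = 6 + Z - 12*I*√3)
G(c) = 1/(7 + c)
(G(3)*A(0, -4))*(-43) = ((6 - 4 - 12*I*√3)/(7 + 3))*(-43) = ((2 - 12*I*√3)/10)*(-43) = (⅕ - 6*I*√3/5)*(-43) = -43/5 + 258*I*√3/5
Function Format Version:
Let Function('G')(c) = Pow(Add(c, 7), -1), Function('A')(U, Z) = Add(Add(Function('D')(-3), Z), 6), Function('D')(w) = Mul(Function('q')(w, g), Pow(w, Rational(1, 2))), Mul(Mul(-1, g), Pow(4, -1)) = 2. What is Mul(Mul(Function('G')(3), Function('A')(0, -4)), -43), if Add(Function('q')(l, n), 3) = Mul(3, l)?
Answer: Add(Rational(-43, 5), Mul(Rational(258, 5), I, Pow(3, Rational(1, 2)))) ≈ Add(-8.6000, Mul(89.374, I))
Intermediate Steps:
g = -8 (g = Mul(-4, 2) = -8)
Function('q')(l, n) = Add(-3, Mul(3, l))
Function('D')(w) = Mul(Pow(w, Rational(1, 2)), Add(-3, Mul(3, w))) (Function('D')(w) = Mul(Add(-3, Mul(3, w)), Pow(w, Rational(1, 2))) = Mul(Pow(w, Rational(1, 2)), Add(-3, Mul(3, w))))
Function('A')(U, Z) = Add(6, Z, Mul(-12, I, Pow(3, Rational(1, 2)))) (Function('A')(U, Z) = Add(Add(Mul(3, Pow(-3, Rational(1, 2)), Add(-1, -3)), Z), 6) = Add(Add(Mul(3, Mul(I, Pow(3, Rational(1, 2))), -4), Z), 6) = Add(Add(Mul(-12, I, Pow(3, Rational(1, 2))), Z), 6) = Add(Add(Z, Mul(-12, I, Pow(3, Rational(1, 2)))), 6) = Add(6, Z, Mul(-12, I, Pow(3, Rational(1, 2)))))
Function('G')(c) = Pow(Add(7, c), -1)
Mul(Mul(Function('G')(3), Function('A')(0, -4)), -43) = Mul(Mul(Pow(Add(7, 3), -1), Add(6, -4, Mul(-12, I, Pow(3, Rational(1, 2))))), -43) = Mul(Mul(Pow(10, -1), Add(2, Mul(-12, I, Pow(3, Rational(1, 2))))), -43) = Mul(Mul(Rational(1, 10), Add(2, Mul(-12, I, Pow(3, Rational(1, 2))))), -43) = Mul(Add(Rational(1, 5), Mul(Rational(-6, 5), I, Pow(3, Rational(1, 2)))), -43) = Add(Rational(-43, 5), Mul(Rational(258, 5), I, Pow(3, Rational(1, 2))))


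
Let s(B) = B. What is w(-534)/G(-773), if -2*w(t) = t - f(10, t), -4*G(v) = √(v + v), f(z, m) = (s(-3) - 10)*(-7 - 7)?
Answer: 716*I*√1546/773 ≈ 36.42*I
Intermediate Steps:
f(z, m) = 182 (f(z, m) = (-3 - 10)*(-7 - 7) = -13*(-14) = 182)
G(v) = -√2*√v/4 (G(v) = -√(v + v)/4 = -√2*√v/4)
w(t) = 91 - t/2 (w(t) = -(t - 1*182)/2 = -(t - 182)/2 = -(-182 + t)/2 = 91 - t/2)
w(-534)/G(-773) = (91 - ½*(-534))/((-√2*√(-773)/4)) = (91 + 267)/((-√2*I*√773/4)) = 358/((-I*√1546/4)) = 358*(2*I*√1546/773) = 716*I*√1546/773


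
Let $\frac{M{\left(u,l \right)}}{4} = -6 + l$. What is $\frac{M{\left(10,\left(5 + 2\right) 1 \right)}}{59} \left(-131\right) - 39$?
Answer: $- \frac{2825}{59} \approx -47.881$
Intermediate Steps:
$M{\left(u,l \right)} = -24 + 4 l$ ($M{\left(u,l \right)} = 4 \left(-6 + l\right) = -24 + 4 l$)
$\frac{M{\left(10,\left(5 + 2\right) 1 \right)}}{59} \left(-131\right) - 39 = \frac{-24 + 4 \left(5 + 2\right) 1}{59} \left(-131\right) - 39 = \left(-24 + 4 \cdot 7 \cdot 1\right) \frac{1}{59} \left(-131\right) - 39 = \left(-24 + 4 \cdot 7\right) \frac{1}{59} \left(-131\right) - 39 = \left(-24 + 28\right) \frac{1}{59} \left(-131\right) - 39 = 4 \cdot \frac{1}{59} \left(-131\right) - 39 = \frac{4}{59} \left(-131\right) - 39 = - \frac{524}{59} - 39 = - \frac{2825}{59}$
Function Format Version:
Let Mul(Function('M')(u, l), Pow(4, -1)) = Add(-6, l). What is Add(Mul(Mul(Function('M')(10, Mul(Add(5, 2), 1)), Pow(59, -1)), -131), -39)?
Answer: Rational(-2825, 59) ≈ -47.881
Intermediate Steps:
Function('M')(u, l) = Add(-24, Mul(4, l)) (Function('M')(u, l) = Mul(4, Add(-6, l)) = Add(-24, Mul(4, l)))
Add(Mul(Mul(Function('M')(10, Mul(Add(5, 2), 1)), Pow(59, -1)), -131), -39) = Add(Mul(Mul(Add(-24, Mul(4, Mul(Add(5, 2), 1))), Pow(59, -1)), -131), -39) = Add(Mul(Mul(Add(-24, Mul(4, Mul(7, 1))), Rational(1, 59)), -131), -39) = Add(Mul(Mul(Add(-24, Mul(4, 7)), Rational(1, 59)), -131), -39) = Add(Mul(Mul(Add(-24, 28), Rational(1, 59)), -131), -39) = Add(Mul(Mul(4, Rational(1, 59)), -131), -39) = Add(Mul(Rational(4, 59), -131), -39) = Add(Rational(-524, 59), -39) = Rational(-2825, 59)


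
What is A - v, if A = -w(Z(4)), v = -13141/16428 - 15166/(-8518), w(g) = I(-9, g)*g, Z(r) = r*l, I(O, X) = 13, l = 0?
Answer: -68606005/69966852 ≈ -0.98055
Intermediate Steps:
Z(r) = 0 (Z(r) = r*0 = 0)
w(g) = 13*g
v = 68606005/69966852 (v = -13141*1/16428 - 15166*(-1/8518) = -13141/16428 + 7583/4259 = 68606005/69966852 ≈ 0.98055)
A = 0 (A = -13*0 = -1*0 = 0)
A - v = 0 - 1*68606005/69966852 = 0 - 68606005/69966852 = -68606005/69966852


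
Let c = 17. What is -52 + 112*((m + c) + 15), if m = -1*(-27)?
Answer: 6556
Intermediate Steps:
m = 27
-52 + 112*((m + c) + 15) = -52 + 112*((27 + 17) + 15) = -52 + 112*(44 + 15) = -52 + 112*59 = -52 + 6608 = 6556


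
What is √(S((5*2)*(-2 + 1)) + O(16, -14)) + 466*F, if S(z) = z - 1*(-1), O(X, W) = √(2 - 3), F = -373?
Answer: -173818 + √(-9 + I) ≈ -1.7382e+5 + 3.0046*I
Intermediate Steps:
O(X, W) = I (O(X, W) = √(-1) = I)
S(z) = 1 + z (S(z) = z + 1 = 1 + z)
√(S((5*2)*(-2 + 1)) + O(16, -14)) + 466*F = √((1 + (5*2)*(-2 + 1)) + I) + 466*(-373) = √((1 + 10*(-1)) + I) - 173818 = √((1 - 10) + I) - 173818 = √(-9 + I) - 173818 = -173818 + √(-9 + I)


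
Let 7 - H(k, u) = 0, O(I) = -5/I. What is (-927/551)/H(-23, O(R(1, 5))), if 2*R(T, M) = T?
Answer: -927/3857 ≈ -0.24034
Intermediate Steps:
R(T, M) = T/2
H(k, u) = 7 (H(k, u) = 7 - 1*0 = 7 + 0 = 7)
(-927/551)/H(-23, O(R(1, 5))) = -927/551/7 = -927*1/551*(⅐) = -927/551*⅐ = -927/3857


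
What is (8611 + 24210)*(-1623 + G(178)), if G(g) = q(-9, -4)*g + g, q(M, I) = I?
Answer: -70794897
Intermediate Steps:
G(g) = -3*g (G(g) = -4*g + g = -3*g)
(8611 + 24210)*(-1623 + G(178)) = (8611 + 24210)*(-1623 - 3*178) = 32821*(-1623 - 534) = 32821*(-2157) = -70794897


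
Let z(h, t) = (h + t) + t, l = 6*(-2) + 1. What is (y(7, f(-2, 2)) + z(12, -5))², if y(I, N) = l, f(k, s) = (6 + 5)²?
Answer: 81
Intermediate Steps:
f(k, s) = 121 (f(k, s) = 11² = 121)
l = -11 (l = -12 + 1 = -11)
y(I, N) = -11
z(h, t) = h + 2*t
(y(7, f(-2, 2)) + z(12, -5))² = (-11 + (12 + 2*(-5)))² = (-11 + (12 - 10))² = (-11 + 2)² = (-9)² = 81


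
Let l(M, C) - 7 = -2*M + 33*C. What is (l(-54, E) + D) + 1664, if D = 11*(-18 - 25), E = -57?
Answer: -575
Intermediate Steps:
D = -473 (D = 11*(-43) = -473)
l(M, C) = 7 - 2*M + 33*C (l(M, C) = 7 + (-2*M + 33*C) = 7 - 2*M + 33*C)
(l(-54, E) + D) + 1664 = ((7 - 2*(-54) + 33*(-57)) - 473) + 1664 = ((7 + 108 - 1881) - 473) + 1664 = (-1766 - 473) + 1664 = -2239 + 1664 = -575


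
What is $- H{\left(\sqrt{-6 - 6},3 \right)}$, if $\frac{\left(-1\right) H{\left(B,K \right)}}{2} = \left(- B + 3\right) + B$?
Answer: $6$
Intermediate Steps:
$H{\left(B,K \right)} = -6$ ($H{\left(B,K \right)} = - 2 \left(\left(- B + 3\right) + B\right) = - 2 \left(\left(3 - B\right) + B\right) = \left(-2\right) 3 = -6$)
$- H{\left(\sqrt{-6 - 6},3 \right)} = \left(-1\right) \left(-6\right) = 6$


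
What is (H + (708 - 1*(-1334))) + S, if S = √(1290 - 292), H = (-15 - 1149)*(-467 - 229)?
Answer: 812186 + √998 ≈ 8.1222e+5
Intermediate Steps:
H = 810144 (H = -1164*(-696) = 810144)
S = √998 ≈ 31.591
(H + (708 - 1*(-1334))) + S = (810144 + (708 - 1*(-1334))) + √998 = (810144 + (708 + 1334)) + √998 = (810144 + 2042) + √998 = 812186 + √998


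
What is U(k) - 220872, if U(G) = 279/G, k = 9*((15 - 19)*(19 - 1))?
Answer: -15902815/72 ≈ -2.2087e+5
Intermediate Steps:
k = -648 (k = 9*(-4*18) = 9*(-72) = -648)
U(k) - 220872 = 279/(-648) - 220872 = 279*(-1/648) - 220872 = -31/72 - 220872 = -15902815/72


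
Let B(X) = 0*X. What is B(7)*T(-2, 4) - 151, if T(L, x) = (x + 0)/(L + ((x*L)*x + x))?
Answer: -151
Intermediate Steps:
B(X) = 0
T(L, x) = x/(L + x + L*x²) (T(L, x) = x/(L + ((L*x)*x + x)) = x/(L + (L*x² + x)) = x/(L + (x + L*x²)) = x/(L + x + L*x²))
B(7)*T(-2, 4) - 151 = 0*(4/(-2 + 4 - 2*4²)) - 151 = 0*(4/(-2 + 4 - 2*16)) - 151 = 0*(4/(-2 + 4 - 32)) - 151 = 0*(4/(-30)) - 151 = 0*(4*(-1/30)) - 151 = 0*(-2/15) - 151 = 0 - 151 = -151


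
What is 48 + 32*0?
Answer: 48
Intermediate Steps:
48 + 32*0 = 48 + 0 = 48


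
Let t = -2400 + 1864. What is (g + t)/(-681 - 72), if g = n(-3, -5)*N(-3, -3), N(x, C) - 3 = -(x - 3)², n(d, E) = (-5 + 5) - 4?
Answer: 404/753 ≈ 0.53652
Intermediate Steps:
t = -536
n(d, E) = -4 (n(d, E) = 0 - 4 = -4)
N(x, C) = 3 - (-3 + x)² (N(x, C) = 3 - (x - 3)² = 3 - (-3 + x)²)
g = 132 (g = -4*(3 - (-3 - 3)²) = -4*(3 - 1*(-6)²) = -4*(3 - 1*36) = -4*(3 - 36) = -4*(-33) = 132)
(g + t)/(-681 - 72) = (132 - 536)/(-681 - 72) = -404/(-753) = -404*(-1/753) = 404/753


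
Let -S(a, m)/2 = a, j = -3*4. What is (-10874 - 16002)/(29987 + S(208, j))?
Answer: -26876/29571 ≈ -0.90886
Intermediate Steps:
j = -12
S(a, m) = -2*a
(-10874 - 16002)/(29987 + S(208, j)) = (-10874 - 16002)/(29987 - 2*208) = -26876/(29987 - 416) = -26876/29571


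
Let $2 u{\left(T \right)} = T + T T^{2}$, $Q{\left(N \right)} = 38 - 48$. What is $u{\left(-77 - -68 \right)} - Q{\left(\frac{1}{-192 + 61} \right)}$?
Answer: $-359$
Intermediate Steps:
$Q{\left(N \right)} = -10$
$u{\left(T \right)} = \frac{T}{2} + \frac{T^{3}}{2}$ ($u{\left(T \right)} = \frac{T + T T^{2}}{2} = \frac{T + T^{3}}{2} = \frac{T}{2} + \frac{T^{3}}{2}$)
$u{\left(-77 - -68 \right)} - Q{\left(\frac{1}{-192 + 61} \right)} = \frac{\left(-77 - -68\right) \left(1 + \left(-77 - -68\right)^{2}\right)}{2} - -10 = \frac{\left(-77 + 68\right) \left(1 + \left(-77 + 68\right)^{2}\right)}{2} + 10 = \frac{1}{2} \left(-9\right) \left(1 + \left(-9\right)^{2}\right) + 10 = \frac{1}{2} \left(-9\right) \left(1 + 81\right) + 10 = \frac{1}{2} \left(-9\right) 82 + 10 = -369 + 10 = -359$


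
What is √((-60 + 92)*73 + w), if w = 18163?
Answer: √20499 ≈ 143.17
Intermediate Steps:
√((-60 + 92)*73 + w) = √((-60 + 92)*73 + 18163) = √(32*73 + 18163) = √(2336 + 18163) = √20499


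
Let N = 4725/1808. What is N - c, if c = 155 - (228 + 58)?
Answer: 241573/1808 ≈ 133.61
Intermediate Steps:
N = 4725/1808 (N = 4725*(1/1808) = 4725/1808 ≈ 2.6134)
c = -131 (c = 155 - 1*286 = 155 - 286 = -131)
N - c = 4725/1808 - 1*(-131) = 4725/1808 + 131 = 241573/1808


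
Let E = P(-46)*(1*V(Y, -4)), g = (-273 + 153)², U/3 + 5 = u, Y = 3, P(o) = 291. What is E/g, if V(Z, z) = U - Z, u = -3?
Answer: -873/1600 ≈ -0.54562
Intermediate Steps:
U = -24 (U = -15 + 3*(-3) = -15 - 9 = -24)
V(Z, z) = -24 - Z
g = 14400 (g = (-120)² = 14400)
E = -7857 (E = 291*(1*(-24 - 1*3)) = 291*(1*(-24 - 3)) = 291*(1*(-27)) = 291*(-27) = -7857)
E/g = -7857/14400 = -7857*1/14400 = -873/1600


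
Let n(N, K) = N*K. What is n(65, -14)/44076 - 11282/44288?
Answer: -67195939/244004736 ≈ -0.27539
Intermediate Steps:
n(N, K) = K*N
n(65, -14)/44076 - 11282/44288 = -14*65/44076 - 11282/44288 = -910*1/44076 - 11282*1/44288 = -455/22038 - 5641/22144 = -67195939/244004736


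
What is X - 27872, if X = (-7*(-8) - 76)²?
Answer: -27472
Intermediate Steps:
X = 400 (X = (56 - 76)² = (-20)² = 400)
X - 27872 = 400 - 27872 = -27472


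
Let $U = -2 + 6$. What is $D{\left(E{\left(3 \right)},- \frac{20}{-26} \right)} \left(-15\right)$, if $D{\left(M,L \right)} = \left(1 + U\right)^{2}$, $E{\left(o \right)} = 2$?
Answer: $-375$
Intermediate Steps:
$U = 4$
$D{\left(M,L \right)} = 25$ ($D{\left(M,L \right)} = \left(1 + 4\right)^{2} = 5^{2} = 25$)
$D{\left(E{\left(3 \right)},- \frac{20}{-26} \right)} \left(-15\right) = 25 \left(-15\right) = -375$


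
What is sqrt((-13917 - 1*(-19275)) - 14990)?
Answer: 4*I*sqrt(602) ≈ 98.143*I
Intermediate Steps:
sqrt((-13917 - 1*(-19275)) - 14990) = sqrt((-13917 + 19275) - 14990) = sqrt(5358 - 14990) = sqrt(-9632) = 4*I*sqrt(602)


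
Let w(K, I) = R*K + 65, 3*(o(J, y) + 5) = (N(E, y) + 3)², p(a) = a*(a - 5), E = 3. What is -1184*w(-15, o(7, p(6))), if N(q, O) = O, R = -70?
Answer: -1320160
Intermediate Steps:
p(a) = a*(-5 + a)
o(J, y) = -5 + (3 + y)²/3 (o(J, y) = -5 + (y + 3)²/3 = -5 + (3 + y)²/3)
w(K, I) = 65 - 70*K (w(K, I) = -70*K + 65 = 65 - 70*K)
-1184*w(-15, o(7, p(6))) = -1184*(65 - 70*(-15)) = -1184*(65 + 1050) = -1184*1115 = -1320160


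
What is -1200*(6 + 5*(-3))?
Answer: 10800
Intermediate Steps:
-1200*(6 + 5*(-3)) = -1200*(6 - 15) = -1200*(-9) = 10800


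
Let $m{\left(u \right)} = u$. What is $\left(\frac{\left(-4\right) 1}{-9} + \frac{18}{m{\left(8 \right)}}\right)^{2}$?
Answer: $\frac{9409}{1296} \approx 7.26$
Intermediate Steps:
$\left(\frac{\left(-4\right) 1}{-9} + \frac{18}{m{\left(8 \right)}}\right)^{2} = \left(\frac{\left(-4\right) 1}{-9} + \frac{18}{8}\right)^{2} = \left(\left(-4\right) \left(- \frac{1}{9}\right) + 18 \cdot \frac{1}{8}\right)^{2} = \left(\frac{4}{9} + \frac{9}{4}\right)^{2} = \left(\frac{97}{36}\right)^{2} = \frac{9409}{1296}$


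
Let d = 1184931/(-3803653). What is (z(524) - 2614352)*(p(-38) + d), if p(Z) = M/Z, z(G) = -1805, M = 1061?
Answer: 10675760270380127/144538814 ≈ 7.3861e+7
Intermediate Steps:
d = -1184931/3803653 (d = 1184931*(-1/3803653) = -1184931/3803653 ≈ -0.31152)
p(Z) = 1061/Z
(z(524) - 2614352)*(p(-38) + d) = (-1805 - 2614352)*(1061/(-38) - 1184931/3803653) = -2616157*(1061*(-1/38) - 1184931/3803653) = -2616157*(-1061/38 - 1184931/3803653) = -2616157*(-4080703211/144538814) = 10675760270380127/144538814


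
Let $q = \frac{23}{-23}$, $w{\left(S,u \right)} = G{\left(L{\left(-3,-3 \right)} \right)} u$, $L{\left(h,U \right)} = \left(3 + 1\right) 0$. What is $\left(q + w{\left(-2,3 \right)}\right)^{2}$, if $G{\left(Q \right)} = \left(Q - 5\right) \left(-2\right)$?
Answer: $841$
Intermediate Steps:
$L{\left(h,U \right)} = 0$ ($L{\left(h,U \right)} = 4 \cdot 0 = 0$)
$G{\left(Q \right)} = 10 - 2 Q$ ($G{\left(Q \right)} = \left(-5 + Q\right) \left(-2\right) = 10 - 2 Q$)
$w{\left(S,u \right)} = 10 u$ ($w{\left(S,u \right)} = \left(10 - 0\right) u = \left(10 + 0\right) u = 10 u$)
$q = -1$ ($q = 23 \left(- \frac{1}{23}\right) = -1$)
$\left(q + w{\left(-2,3 \right)}\right)^{2} = \left(-1 + 10 \cdot 3\right)^{2} = \left(-1 + 30\right)^{2} = 29^{2} = 841$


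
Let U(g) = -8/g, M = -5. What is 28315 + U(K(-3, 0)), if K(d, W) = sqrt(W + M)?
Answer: 28315 + 8*I*sqrt(5)/5 ≈ 28315.0 + 3.5777*I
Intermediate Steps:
K(d, W) = sqrt(-5 + W) (K(d, W) = sqrt(W - 5) = sqrt(-5 + W))
28315 + U(K(-3, 0)) = 28315 - 8/sqrt(-5 + 0) = 28315 - 8*(-I*sqrt(5)/5) = 28315 - (-8)*I*sqrt(5)/5 = 28315 + 8*I*sqrt(5)/5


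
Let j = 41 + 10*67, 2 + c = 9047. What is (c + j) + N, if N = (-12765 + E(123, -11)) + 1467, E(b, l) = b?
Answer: -1419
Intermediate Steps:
c = 9045 (c = -2 + 9047 = 9045)
j = 711 (j = 41 + 670 = 711)
N = -11175 (N = (-12765 + 123) + 1467 = -12642 + 1467 = -11175)
(c + j) + N = (9045 + 711) - 11175 = 9756 - 11175 = -1419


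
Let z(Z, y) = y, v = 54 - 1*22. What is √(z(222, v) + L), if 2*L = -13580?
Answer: I*√6758 ≈ 82.207*I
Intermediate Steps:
L = -6790 (L = (½)*(-13580) = -6790)
v = 32 (v = 54 - 22 = 32)
√(z(222, v) + L) = √(32 - 6790) = √(-6758) = I*√6758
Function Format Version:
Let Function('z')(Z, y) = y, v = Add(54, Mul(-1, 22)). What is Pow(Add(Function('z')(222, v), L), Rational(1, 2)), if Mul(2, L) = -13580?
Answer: Mul(I, Pow(6758, Rational(1, 2))) ≈ Mul(82.207, I)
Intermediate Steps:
L = -6790 (L = Mul(Rational(1, 2), -13580) = -6790)
v = 32 (v = Add(54, -22) = 32)
Pow(Add(Function('z')(222, v), L), Rational(1, 2)) = Pow(Add(32, -6790), Rational(1, 2)) = Pow(-6758, Rational(1, 2)) = Mul(I, Pow(6758, Rational(1, 2)))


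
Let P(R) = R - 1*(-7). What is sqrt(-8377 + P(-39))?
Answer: I*sqrt(8409) ≈ 91.701*I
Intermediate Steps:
P(R) = 7 + R (P(R) = R + 7 = 7 + R)
sqrt(-8377 + P(-39)) = sqrt(-8377 + (7 - 39)) = sqrt(-8377 - 32) = sqrt(-8409) = I*sqrt(8409)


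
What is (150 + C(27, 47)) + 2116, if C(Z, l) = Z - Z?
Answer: 2266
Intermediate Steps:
C(Z, l) = 0
(150 + C(27, 47)) + 2116 = (150 + 0) + 2116 = 150 + 2116 = 2266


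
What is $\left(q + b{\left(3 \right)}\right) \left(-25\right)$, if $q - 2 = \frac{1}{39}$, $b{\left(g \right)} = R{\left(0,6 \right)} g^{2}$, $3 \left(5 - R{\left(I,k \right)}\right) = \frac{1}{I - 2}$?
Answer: $- \frac{94625}{78} \approx -1213.1$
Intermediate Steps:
$R{\left(I,k \right)} = 5 - \frac{1}{3 \left(-2 + I\right)}$ ($R{\left(I,k \right)} = 5 - \frac{1}{3 \left(I - 2\right)} = 5 - \frac{1}{3 \left(-2 + I\right)}$)
$b{\left(g \right)} = \frac{31 g^{2}}{6}$ ($b{\left(g \right)} = \frac{-31 + 15 \cdot 0}{3 \left(-2 + 0\right)} g^{2} = \frac{-31 + 0}{3 \left(-2\right)} g^{2} = \frac{1}{3} \left(- \frac{1}{2}\right) \left(-31\right) g^{2} = \frac{31 g^{2}}{6}$)
$q = \frac{79}{39}$ ($q = 2 + \frac{1}{39} = \frac{79}{39} \approx 2.0256$)
$\left(q + b{\left(3 \right)}\right) \left(-25\right) = \left(\frac{79}{39} + \frac{31 \cdot 3^{2}}{6}\right) \left(-25\right) = \left(\frac{79}{39} + \frac{31}{6} \cdot 9\right) \left(-25\right) = \left(\frac{79}{39} + \frac{93}{2}\right) \left(-25\right) = \frac{3785}{78} \left(-25\right) = - \frac{94625}{78}$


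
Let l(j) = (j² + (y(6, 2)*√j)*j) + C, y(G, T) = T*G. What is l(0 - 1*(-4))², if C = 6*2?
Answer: 15376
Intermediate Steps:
y(G, T) = G*T
C = 12
l(j) = 12 + j² + 12*j^(3/2) (l(j) = (j² + ((6*2)*√j)*j) + 12 = (j² + (12*√j)*j) + 12 = (j² + 12*j^(3/2)) + 12 = 12 + j² + 12*j^(3/2))
l(0 - 1*(-4))² = (12 + (0 - 1*(-4))² + 12*(0 - 1*(-4))^(3/2))² = (12 + (0 + 4)² + 12*(0 + 4)^(3/2))² = (12 + 4² + 12*4^(3/2))² = (12 + 16 + 12*8)² = (12 + 16 + 96)² = 124² = 15376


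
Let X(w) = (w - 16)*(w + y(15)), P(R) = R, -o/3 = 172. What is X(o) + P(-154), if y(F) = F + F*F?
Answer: 146678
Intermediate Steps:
o = -516 (o = -3*172 = -516)
y(F) = F + F²
X(w) = (-16 + w)*(240 + w) (X(w) = (w - 16)*(w + 15*(1 + 15)) = (-16 + w)*(w + 15*16) = (-16 + w)*(w + 240) = (-16 + w)*(240 + w))
X(o) + P(-154) = (-3840 + (-516)² + 224*(-516)) - 154 = (-3840 + 266256 - 115584) - 154 = 146832 - 154 = 146678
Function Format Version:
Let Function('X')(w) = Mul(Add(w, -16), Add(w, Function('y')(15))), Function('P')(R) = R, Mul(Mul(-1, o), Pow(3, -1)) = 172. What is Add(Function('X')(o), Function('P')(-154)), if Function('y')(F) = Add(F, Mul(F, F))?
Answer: 146678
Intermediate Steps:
o = -516 (o = Mul(-3, 172) = -516)
Function('y')(F) = Add(F, Pow(F, 2))
Function('X')(w) = Mul(Add(-16, w), Add(240, w)) (Function('X')(w) = Mul(Add(w, -16), Add(w, Mul(15, Add(1, 15)))) = Mul(Add(-16, w), Add(w, Mul(15, 16))) = Mul(Add(-16, w), Add(w, 240)) = Mul(Add(-16, w), Add(240, w)))
Add(Function('X')(o), Function('P')(-154)) = Add(Add(-3840, Pow(-516, 2), Mul(224, -516)), -154) = Add(Add(-3840, 266256, -115584), -154) = Add(146832, -154) = 146678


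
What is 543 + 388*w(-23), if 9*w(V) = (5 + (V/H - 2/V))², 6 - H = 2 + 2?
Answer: 11026648/4761 ≈ 2316.0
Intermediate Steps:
H = 2 (H = 6 - (2 + 2) = 6 - 1*4 = 6 - 4 = 2)
w(V) = (5 + V/2 - 2/V)²/9 (w(V) = (5 + (V/2 - 2/V))²/9 = (5 + V/2 - 2/V)²/9)
543 + 388*w(-23) = 543 + 388*((1/36)*(-4 + (-23)² + 10*(-23))²/(-23)²) = 543 + 388*((1/36)*(1/529)*(-4 + 529 - 230)²) = 543 + 388*((1/36)*(1/529)*295²) = 543 + 388*((1/36)*(1/529)*87025) = 543 + 388*(87025/19044) = 543 + 8441425/4761 = 11026648/4761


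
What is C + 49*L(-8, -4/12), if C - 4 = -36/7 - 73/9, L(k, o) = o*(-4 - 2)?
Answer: 5591/63 ≈ 88.746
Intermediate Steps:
L(k, o) = -6*o (L(k, o) = o*(-6) = -6*o)
C = -583/63 (C = 4 + (-36/7 - 73/9) = 4 - 835/63 = -583/63 ≈ -9.2540)
C + 49*L(-8, -4/12) = -583/63 + 49*(-(-24)/12) = -583/63 + 49*(-6*(-⅓)) = -583/63 + 49*2 = -583/63 + 98 = 5591/63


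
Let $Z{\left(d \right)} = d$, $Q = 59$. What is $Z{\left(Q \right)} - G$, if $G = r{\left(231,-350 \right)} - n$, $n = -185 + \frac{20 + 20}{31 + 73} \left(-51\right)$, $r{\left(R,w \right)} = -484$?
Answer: $\frac{4399}{13} \approx 338.38$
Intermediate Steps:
$n = - \frac{2660}{13}$ ($n = -185 + \frac{40}{104} \left(-51\right) = -185 + 40 \cdot \frac{1}{104} \left(-51\right) = -185 + \frac{5}{13} \left(-51\right) = -185 - \frac{255}{13} = - \frac{2660}{13} \approx -204.62$)
$G = - \frac{3632}{13}$ ($G = -484 - - \frac{2660}{13} = -484 + \frac{2660}{13} = - \frac{3632}{13} \approx -279.38$)
$Z{\left(Q \right)} - G = 59 - - \frac{3632}{13} = 59 + \frac{3632}{13} = \frac{4399}{13}$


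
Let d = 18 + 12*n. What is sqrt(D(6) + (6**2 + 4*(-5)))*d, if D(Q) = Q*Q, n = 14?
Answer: 372*sqrt(13) ≈ 1341.3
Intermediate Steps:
D(Q) = Q**2
d = 186 (d = 18 + 12*14 = 18 + 168 = 186)
sqrt(D(6) + (6**2 + 4*(-5)))*d = sqrt(6**2 + (6**2 + 4*(-5)))*186 = sqrt(36 + (36 - 20))*186 = sqrt(36 + 16)*186 = sqrt(52)*186 = (2*sqrt(13))*186 = 372*sqrt(13)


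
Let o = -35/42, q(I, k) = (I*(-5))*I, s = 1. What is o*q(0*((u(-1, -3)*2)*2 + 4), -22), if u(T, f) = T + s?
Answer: 0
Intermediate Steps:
u(T, f) = 1 + T (u(T, f) = T + 1 = 1 + T)
q(I, k) = -5*I**2 (q(I, k) = (-5*I)*I = -5*I**2)
o = -5/6 (o = -35*1/42 = -5/6 ≈ -0.83333)
o*q(0*((u(-1, -3)*2)*2 + 4), -22) = -(-25)*(0*(((1 - 1)*2)*2 + 4))**2/6 = -(-25)*(0*((0*2)*2 + 4))**2/6 = -(-25)*(0*(0*2 + 4))**2/6 = -(-25)*(0*(0 + 4))**2/6 = -(-25)*(0*4)**2/6 = -(-25)*0**2/6 = -(-25)*0/6 = -5/6*0 = 0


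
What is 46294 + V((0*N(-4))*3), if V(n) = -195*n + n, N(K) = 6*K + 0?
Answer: 46294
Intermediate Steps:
N(K) = 6*K
V(n) = -194*n
46294 + V((0*N(-4))*3) = 46294 - 194*0*(6*(-4))*3 = 46294 - 194*0*(-24)*3 = 46294 - 0*3 = 46294 - 194*0 = 46294 + 0 = 46294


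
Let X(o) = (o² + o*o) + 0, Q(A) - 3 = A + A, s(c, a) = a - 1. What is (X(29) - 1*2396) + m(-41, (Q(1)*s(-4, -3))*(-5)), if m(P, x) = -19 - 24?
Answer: -757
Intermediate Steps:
s(c, a) = -1 + a
Q(A) = 3 + 2*A (Q(A) = 3 + (A + A) = 3 + 2*A)
m(P, x) = -43
X(o) = 2*o² (X(o) = (o² + o²) + 0 = 2*o² + 0 = 2*o²)
(X(29) - 1*2396) + m(-41, (Q(1)*s(-4, -3))*(-5)) = (2*29² - 1*2396) - 43 = (2*841 - 2396) - 43 = (1682 - 2396) - 43 = -714 - 43 = -757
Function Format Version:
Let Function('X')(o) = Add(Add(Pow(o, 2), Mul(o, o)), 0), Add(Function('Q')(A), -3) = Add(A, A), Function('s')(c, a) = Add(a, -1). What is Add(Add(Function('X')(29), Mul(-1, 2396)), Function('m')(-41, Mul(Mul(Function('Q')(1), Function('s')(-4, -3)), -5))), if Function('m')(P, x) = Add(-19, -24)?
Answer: -757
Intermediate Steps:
Function('s')(c, a) = Add(-1, a)
Function('Q')(A) = Add(3, Mul(2, A)) (Function('Q')(A) = Add(3, Add(A, A)) = Add(3, Mul(2, A)))
Function('m')(P, x) = -43
Function('X')(o) = Mul(2, Pow(o, 2)) (Function('X')(o) = Add(Add(Pow(o, 2), Pow(o, 2)), 0) = Add(Mul(2, Pow(o, 2)), 0) = Mul(2, Pow(o, 2)))
Add(Add(Function('X')(29), Mul(-1, 2396)), Function('m')(-41, Mul(Mul(Function('Q')(1), Function('s')(-4, -3)), -5))) = Add(Add(Mul(2, Pow(29, 2)), Mul(-1, 2396)), -43) = Add(Add(Mul(2, 841), -2396), -43) = Add(Add(1682, -2396), -43) = Add(-714, -43) = -757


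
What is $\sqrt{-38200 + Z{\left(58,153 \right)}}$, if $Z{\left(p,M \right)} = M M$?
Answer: $i \sqrt{14791} \approx 121.62 i$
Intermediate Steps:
$Z{\left(p,M \right)} = M^{2}$
$\sqrt{-38200 + Z{\left(58,153 \right)}} = \sqrt{-38200 + 153^{2}} = \sqrt{-38200 + 23409} = \sqrt{-14791} = i \sqrt{14791}$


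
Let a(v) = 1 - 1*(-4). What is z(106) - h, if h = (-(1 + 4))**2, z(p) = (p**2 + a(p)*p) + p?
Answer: 11847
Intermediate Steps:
a(v) = 5 (a(v) = 1 + 4 = 5)
z(p) = p**2 + 6*p (z(p) = (p**2 + 5*p) + p = p**2 + 6*p)
h = 25 (h = (-1*5)**2 = (-5)**2 = 25)
z(106) - h = 106*(6 + 106) - 1*25 = 106*112 - 25 = 11872 - 25 = 11847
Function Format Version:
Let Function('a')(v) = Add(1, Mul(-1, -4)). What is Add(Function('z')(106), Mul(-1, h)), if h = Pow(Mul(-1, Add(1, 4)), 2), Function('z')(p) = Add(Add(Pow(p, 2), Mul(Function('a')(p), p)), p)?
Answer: 11847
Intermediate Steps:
Function('a')(v) = 5 (Function('a')(v) = Add(1, 4) = 5)
Function('z')(p) = Add(Pow(p, 2), Mul(6, p)) (Function('z')(p) = Add(Add(Pow(p, 2), Mul(5, p)), p) = Add(Pow(p, 2), Mul(6, p)))
h = 25 (h = Pow(Mul(-1, 5), 2) = Pow(-5, 2) = 25)
Add(Function('z')(106), Mul(-1, h)) = Add(Mul(106, Add(6, 106)), Mul(-1, 25)) = Add(Mul(106, 112), -25) = Add(11872, -25) = 11847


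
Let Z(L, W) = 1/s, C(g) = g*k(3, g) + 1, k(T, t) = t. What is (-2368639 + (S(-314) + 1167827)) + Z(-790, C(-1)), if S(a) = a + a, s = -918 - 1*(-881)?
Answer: -44453281/37 ≈ -1.2014e+6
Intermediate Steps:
s = -37 (s = -918 + 881 = -37)
S(a) = 2*a
C(g) = 1 + g² (C(g) = g*g + 1 = g² + 1 = 1 + g²)
Z(L, W) = -1/37 (Z(L, W) = 1/(-37) = -1/37)
(-2368639 + (S(-314) + 1167827)) + Z(-790, C(-1)) = (-2368639 + (2*(-314) + 1167827)) - 1/37 = (-2368639 + (-628 + 1167827)) - 1/37 = (-2368639 + 1167199) - 1/37 = -1201440 - 1/37 = -44453281/37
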